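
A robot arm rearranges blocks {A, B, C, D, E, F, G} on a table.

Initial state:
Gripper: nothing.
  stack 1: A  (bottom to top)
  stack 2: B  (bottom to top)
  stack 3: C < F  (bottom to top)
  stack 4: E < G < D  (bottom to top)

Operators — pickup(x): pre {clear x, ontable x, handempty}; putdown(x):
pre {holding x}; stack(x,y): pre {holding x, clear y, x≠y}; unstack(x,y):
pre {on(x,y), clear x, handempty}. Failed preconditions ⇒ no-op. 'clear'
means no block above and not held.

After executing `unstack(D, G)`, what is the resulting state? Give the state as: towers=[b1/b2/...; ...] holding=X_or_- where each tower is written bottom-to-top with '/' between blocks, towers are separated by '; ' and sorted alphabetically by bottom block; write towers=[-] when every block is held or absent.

towers=[A; B; C/F; E/G] holding=D

before: towers=[A; B; C/F; E/G/D] holding=-
pre[unstack(D, G)]: on(D,G) yes, clear(D) yes, handempty yes
all met → apply unstack(D, G)
after:  towers=[A; B; C/F; E/G] holding=D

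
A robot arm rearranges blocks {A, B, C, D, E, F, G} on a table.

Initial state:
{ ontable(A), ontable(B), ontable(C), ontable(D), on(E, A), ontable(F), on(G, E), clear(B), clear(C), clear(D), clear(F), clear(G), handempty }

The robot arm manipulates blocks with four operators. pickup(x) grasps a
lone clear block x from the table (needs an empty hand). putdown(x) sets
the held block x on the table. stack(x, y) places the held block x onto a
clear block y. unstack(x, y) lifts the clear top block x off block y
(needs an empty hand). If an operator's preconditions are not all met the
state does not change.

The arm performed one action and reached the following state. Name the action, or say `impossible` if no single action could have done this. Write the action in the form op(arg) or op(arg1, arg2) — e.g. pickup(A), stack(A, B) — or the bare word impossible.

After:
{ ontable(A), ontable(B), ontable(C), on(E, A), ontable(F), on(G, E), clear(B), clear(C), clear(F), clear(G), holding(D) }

target: towers=[A/E/G; B; C; F] holding=D
         pickup(B) → towers=[A/E/G; C; D; F] holding=B
         pickup(F) → towers=[A/E/G; B; C; D] holding=F
     unstack(G, E) → towers=[A/E; B; C; D; F] holding=G
         pickup(D) → towers=[A/E/G; B; C; F] holding=D  ← match
         pickup(C) → towers=[A/E/G; B; D; F] holding=C

pickup(D)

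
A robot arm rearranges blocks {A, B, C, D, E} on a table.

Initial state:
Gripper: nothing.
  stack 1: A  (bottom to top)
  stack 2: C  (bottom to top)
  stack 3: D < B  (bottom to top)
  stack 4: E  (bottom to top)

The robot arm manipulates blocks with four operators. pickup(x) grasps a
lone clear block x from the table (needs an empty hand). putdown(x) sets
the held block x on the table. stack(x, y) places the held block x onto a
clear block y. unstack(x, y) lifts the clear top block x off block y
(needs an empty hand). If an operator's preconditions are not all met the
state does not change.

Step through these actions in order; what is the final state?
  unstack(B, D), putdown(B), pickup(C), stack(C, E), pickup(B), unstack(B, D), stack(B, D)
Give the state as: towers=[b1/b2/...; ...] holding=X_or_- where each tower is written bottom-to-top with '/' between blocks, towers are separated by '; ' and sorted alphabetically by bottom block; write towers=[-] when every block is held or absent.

towers=[A; D/B; E/C] holding=-

step 1 (unstack(B, D)): towers=[A; C; D; E] holding=B
step 2 (putdown(B)): towers=[A; B; C; D; E] holding=-
step 3 (pickup(C)): towers=[A; B; D; E] holding=C
step 4 (stack(C, E)): towers=[A; B; D; E/C] holding=-
step 5 (pickup(B)): towers=[A; D; E/C] holding=B
step 6 (unstack(B, D)) [no-op]: towers=[A; D; E/C] holding=B
step 7 (stack(B, D)): towers=[A; D/B; E/C] holding=-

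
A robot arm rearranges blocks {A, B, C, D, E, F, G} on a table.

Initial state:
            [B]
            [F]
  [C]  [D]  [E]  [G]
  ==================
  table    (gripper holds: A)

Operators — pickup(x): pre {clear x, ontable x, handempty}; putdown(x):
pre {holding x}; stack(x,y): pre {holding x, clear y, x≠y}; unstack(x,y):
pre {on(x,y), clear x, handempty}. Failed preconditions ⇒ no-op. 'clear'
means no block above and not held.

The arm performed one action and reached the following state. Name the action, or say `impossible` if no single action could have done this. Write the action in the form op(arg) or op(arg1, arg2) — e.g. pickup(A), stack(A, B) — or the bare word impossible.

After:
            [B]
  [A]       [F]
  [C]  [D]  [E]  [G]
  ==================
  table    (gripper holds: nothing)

target: towers=[C/A; D; E/F/B; G] holding=-
        putdown(A) → towers=[A; C; D; E/F/B; G] holding=-
       stack(A, B) → towers=[C; D; E/F/B/A; G] holding=-
       stack(A, G) → towers=[C; D; E/F/B; G/A] holding=-
       stack(A, D) → towers=[C; D/A; E/F/B; G] holding=-
       stack(A, C) → towers=[C/A; D; E/F/B; G] holding=-  ← match

stack(A, C)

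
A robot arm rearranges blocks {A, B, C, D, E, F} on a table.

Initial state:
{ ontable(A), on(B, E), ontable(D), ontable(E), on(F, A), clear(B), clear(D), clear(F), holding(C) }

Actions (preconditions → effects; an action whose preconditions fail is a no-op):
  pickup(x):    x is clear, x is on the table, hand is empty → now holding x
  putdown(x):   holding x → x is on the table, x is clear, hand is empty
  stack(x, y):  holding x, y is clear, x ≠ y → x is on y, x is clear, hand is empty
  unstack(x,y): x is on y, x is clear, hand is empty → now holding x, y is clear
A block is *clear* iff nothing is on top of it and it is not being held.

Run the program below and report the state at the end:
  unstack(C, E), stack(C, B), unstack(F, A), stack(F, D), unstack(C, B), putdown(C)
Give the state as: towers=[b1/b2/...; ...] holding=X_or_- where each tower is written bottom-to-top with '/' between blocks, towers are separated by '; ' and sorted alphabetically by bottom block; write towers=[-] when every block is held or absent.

step 1 (unstack(C, E)) [no-op]: towers=[A/F; D; E/B] holding=C
step 2 (stack(C, B)): towers=[A/F; D; E/B/C] holding=-
step 3 (unstack(F, A)): towers=[A; D; E/B/C] holding=F
step 4 (stack(F, D)): towers=[A; D/F; E/B/C] holding=-
step 5 (unstack(C, B)): towers=[A; D/F; E/B] holding=C
step 6 (putdown(C)): towers=[A; C; D/F; E/B] holding=-

towers=[A; C; D/F; E/B] holding=-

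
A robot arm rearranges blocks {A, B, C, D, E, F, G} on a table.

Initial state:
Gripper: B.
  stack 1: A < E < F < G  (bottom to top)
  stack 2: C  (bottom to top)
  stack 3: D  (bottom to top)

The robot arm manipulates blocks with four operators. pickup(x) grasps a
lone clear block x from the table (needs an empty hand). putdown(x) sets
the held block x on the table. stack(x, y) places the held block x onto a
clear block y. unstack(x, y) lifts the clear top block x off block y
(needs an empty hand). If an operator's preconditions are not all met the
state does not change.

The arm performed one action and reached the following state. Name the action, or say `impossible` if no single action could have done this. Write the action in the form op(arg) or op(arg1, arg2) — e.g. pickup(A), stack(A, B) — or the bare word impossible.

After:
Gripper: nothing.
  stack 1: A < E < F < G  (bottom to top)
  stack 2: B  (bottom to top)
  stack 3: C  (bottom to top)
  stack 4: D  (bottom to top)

target: towers=[A/E/F/G; B; C; D] holding=-
        putdown(B) → towers=[A/E/F/G; B; C; D] holding=-  ← match
       stack(B, G) → towers=[A/E/F/G/B; C; D] holding=-
       stack(B, D) → towers=[A/E/F/G; C; D/B] holding=-
       stack(B, C) → towers=[A/E/F/G; C/B; D] holding=-

putdown(B)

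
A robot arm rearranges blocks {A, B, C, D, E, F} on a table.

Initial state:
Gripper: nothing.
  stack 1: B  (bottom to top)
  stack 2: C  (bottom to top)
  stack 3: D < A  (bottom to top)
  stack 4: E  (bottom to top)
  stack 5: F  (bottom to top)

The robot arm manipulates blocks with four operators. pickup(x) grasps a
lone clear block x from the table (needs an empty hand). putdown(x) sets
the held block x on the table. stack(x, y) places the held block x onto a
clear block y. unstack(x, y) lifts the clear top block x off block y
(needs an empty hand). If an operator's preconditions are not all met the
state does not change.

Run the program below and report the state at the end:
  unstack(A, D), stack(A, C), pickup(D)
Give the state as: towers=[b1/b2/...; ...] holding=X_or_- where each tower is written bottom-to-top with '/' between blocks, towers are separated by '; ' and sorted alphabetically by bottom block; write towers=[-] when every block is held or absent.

step 1 (unstack(A, D)): towers=[B; C; D; E; F] holding=A
step 2 (stack(A, C)): towers=[B; C/A; D; E; F] holding=-
step 3 (pickup(D)): towers=[B; C/A; E; F] holding=D

towers=[B; C/A; E; F] holding=D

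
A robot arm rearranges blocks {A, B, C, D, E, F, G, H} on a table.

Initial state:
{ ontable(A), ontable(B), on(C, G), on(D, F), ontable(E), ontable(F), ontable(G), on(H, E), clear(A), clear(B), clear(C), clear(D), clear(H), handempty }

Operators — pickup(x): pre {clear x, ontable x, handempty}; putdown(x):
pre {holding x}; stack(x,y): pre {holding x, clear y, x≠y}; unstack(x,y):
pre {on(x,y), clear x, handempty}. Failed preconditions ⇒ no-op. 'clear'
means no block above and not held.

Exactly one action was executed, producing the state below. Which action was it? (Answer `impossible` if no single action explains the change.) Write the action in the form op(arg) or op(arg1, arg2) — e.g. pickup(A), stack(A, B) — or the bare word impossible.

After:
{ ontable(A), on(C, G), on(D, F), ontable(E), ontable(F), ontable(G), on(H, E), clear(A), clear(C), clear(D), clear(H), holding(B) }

pickup(B)

target: towers=[A; E/H; F/D; G/C] holding=B
         pickup(A) → towers=[B; E/H; F/D; G/C] holding=A
     unstack(H, E) → towers=[A; B; E; F/D; G/C] holding=H
         pickup(B) → towers=[A; E/H; F/D; G/C] holding=B  ← match
     unstack(D, F) → towers=[A; B; E/H; F; G/C] holding=D
     unstack(C, G) → towers=[A; B; E/H; F/D; G] holding=C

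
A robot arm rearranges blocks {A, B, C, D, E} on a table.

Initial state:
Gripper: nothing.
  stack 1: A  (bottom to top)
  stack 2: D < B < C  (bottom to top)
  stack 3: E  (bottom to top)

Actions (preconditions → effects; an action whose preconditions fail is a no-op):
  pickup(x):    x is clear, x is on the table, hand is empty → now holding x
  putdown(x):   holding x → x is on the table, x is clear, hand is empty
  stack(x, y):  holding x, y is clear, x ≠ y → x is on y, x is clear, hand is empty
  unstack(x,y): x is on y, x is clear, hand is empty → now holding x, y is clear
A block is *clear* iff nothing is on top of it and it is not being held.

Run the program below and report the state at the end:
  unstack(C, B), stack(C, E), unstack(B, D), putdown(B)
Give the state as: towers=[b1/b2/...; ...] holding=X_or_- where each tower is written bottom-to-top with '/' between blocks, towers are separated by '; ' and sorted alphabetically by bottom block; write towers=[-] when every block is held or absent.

towers=[A; B; D; E/C] holding=-

step 1 (unstack(C, B)): towers=[A; D/B; E] holding=C
step 2 (stack(C, E)): towers=[A; D/B; E/C] holding=-
step 3 (unstack(B, D)): towers=[A; D; E/C] holding=B
step 4 (putdown(B)): towers=[A; B; D; E/C] holding=-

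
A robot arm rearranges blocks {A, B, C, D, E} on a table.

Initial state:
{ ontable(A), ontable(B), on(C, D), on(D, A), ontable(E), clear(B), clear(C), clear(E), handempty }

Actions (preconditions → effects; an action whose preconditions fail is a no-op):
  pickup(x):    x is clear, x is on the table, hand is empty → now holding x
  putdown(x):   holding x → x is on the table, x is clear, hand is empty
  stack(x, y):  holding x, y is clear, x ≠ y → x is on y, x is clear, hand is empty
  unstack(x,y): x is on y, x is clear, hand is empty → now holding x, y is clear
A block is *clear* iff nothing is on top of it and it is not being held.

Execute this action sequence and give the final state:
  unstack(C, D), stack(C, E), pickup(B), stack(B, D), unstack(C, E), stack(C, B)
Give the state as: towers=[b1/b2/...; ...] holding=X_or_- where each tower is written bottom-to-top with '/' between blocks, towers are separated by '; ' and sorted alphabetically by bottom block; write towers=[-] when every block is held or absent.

towers=[A/D/B/C; E] holding=-

step 1 (unstack(C, D)): towers=[A/D; B; E] holding=C
step 2 (stack(C, E)): towers=[A/D; B; E/C] holding=-
step 3 (pickup(B)): towers=[A/D; E/C] holding=B
step 4 (stack(B, D)): towers=[A/D/B; E/C] holding=-
step 5 (unstack(C, E)): towers=[A/D/B; E] holding=C
step 6 (stack(C, B)): towers=[A/D/B/C; E] holding=-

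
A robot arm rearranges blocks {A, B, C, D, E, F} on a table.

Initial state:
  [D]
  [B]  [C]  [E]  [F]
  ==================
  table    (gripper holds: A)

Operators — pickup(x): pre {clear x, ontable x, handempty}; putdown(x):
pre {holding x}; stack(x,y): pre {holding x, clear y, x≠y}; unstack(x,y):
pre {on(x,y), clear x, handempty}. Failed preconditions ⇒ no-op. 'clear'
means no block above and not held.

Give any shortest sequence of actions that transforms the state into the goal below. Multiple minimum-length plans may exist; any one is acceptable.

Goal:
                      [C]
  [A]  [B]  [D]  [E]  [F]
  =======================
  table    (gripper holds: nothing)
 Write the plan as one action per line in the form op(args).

step 1 (putdown(A)): towers=[A; B/D; C; E; F] holding=-
step 2 (unstack(D, B)): towers=[A; B; C; E; F] holding=D
step 3 (putdown(D)): towers=[A; B; C; D; E; F] holding=-
step 4 (pickup(C)): towers=[A; B; D; E; F] holding=C
step 5 (stack(C, F)): towers=[A; B; D; E; F/C] holding=-
goal check: towers=[A; B; D; E; F/C] holding=- — reached (length 5, optimal by BFS)

putdown(A)
unstack(D, B)
putdown(D)
pickup(C)
stack(C, F)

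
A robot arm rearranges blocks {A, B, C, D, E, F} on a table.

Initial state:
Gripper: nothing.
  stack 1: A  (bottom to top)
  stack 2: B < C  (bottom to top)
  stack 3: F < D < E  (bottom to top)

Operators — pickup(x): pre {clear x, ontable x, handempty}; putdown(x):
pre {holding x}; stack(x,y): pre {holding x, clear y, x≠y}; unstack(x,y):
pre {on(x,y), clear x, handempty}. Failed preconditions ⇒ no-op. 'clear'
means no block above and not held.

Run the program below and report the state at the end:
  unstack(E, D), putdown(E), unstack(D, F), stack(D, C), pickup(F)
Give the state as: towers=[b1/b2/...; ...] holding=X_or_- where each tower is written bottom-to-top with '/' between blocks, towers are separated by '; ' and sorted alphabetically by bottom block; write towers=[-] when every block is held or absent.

step 1 (unstack(E, D)): towers=[A; B/C; F/D] holding=E
step 2 (putdown(E)): towers=[A; B/C; E; F/D] holding=-
step 3 (unstack(D, F)): towers=[A; B/C; E; F] holding=D
step 4 (stack(D, C)): towers=[A; B/C/D; E; F] holding=-
step 5 (pickup(F)): towers=[A; B/C/D; E] holding=F

towers=[A; B/C/D; E] holding=F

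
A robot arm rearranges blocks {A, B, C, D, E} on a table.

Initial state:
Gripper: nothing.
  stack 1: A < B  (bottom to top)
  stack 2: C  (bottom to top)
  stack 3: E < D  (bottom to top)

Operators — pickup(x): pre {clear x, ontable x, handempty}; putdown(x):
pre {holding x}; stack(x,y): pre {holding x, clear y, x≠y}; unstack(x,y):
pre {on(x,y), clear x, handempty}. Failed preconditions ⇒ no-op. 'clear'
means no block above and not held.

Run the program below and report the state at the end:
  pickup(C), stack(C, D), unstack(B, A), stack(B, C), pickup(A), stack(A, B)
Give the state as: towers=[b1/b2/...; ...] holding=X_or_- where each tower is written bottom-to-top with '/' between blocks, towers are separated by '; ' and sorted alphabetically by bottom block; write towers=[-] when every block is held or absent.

towers=[E/D/C/B/A] holding=-

step 1 (pickup(C)): towers=[A/B; E/D] holding=C
step 2 (stack(C, D)): towers=[A/B; E/D/C] holding=-
step 3 (unstack(B, A)): towers=[A; E/D/C] holding=B
step 4 (stack(B, C)): towers=[A; E/D/C/B] holding=-
step 5 (pickup(A)): towers=[E/D/C/B] holding=A
step 6 (stack(A, B)): towers=[E/D/C/B/A] holding=-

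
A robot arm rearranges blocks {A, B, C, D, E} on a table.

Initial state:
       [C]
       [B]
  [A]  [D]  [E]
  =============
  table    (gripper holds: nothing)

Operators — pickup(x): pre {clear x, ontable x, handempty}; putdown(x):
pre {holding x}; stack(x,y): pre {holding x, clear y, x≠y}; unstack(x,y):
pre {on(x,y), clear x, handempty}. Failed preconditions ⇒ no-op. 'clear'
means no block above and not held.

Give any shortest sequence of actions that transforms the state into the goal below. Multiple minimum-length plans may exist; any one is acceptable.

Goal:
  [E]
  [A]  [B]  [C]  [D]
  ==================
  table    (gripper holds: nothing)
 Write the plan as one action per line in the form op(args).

pickup(E)
stack(E, A)
unstack(C, B)
putdown(C)
unstack(B, D)
putdown(B)

step 1 (pickup(E)): towers=[A; D/B/C] holding=E
step 2 (stack(E, A)): towers=[A/E; D/B/C] holding=-
step 3 (unstack(C, B)): towers=[A/E; D/B] holding=C
step 4 (putdown(C)): towers=[A/E; C; D/B] holding=-
step 5 (unstack(B, D)): towers=[A/E; C; D] holding=B
step 6 (putdown(B)): towers=[A/E; B; C; D] holding=-
goal check: towers=[A/E; B; C; D] holding=- — reached (length 6, optimal by BFS)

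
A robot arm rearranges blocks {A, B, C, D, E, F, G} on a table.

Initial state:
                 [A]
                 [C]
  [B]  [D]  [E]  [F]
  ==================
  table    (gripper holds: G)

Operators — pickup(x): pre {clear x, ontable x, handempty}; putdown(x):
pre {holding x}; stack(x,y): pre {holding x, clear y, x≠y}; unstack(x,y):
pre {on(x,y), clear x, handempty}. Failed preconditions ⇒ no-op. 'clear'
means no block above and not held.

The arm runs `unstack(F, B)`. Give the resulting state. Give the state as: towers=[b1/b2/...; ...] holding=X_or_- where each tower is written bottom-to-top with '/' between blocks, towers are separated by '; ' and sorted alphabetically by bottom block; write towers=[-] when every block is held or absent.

before: towers=[B; D; E; F/C/A] holding=G
pre[unstack(F, B)]: on(F,B) ✗, clear(F) ✗, handempty ✗
on(F,B), clear(F), handempty unmet → unstack(F, B) is a no-op
after:  towers=[B; D; E; F/C/A] holding=G

towers=[B; D; E; F/C/A] holding=G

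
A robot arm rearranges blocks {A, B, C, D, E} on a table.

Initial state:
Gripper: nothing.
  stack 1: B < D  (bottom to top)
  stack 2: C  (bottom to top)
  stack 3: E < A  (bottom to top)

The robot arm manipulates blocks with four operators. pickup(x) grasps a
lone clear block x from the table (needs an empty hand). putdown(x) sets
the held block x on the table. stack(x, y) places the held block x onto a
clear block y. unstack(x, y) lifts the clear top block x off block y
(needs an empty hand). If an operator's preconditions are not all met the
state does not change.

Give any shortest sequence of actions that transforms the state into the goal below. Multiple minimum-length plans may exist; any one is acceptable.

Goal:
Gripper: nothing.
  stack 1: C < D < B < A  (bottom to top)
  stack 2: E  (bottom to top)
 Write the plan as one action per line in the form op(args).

step 1 (unstack(D, B)): towers=[B; C; E/A] holding=D
step 2 (stack(D, C)): towers=[B; C/D; E/A] holding=-
step 3 (pickup(B)): towers=[C/D; E/A] holding=B
step 4 (stack(B, D)): towers=[C/D/B; E/A] holding=-
step 5 (unstack(A, E)): towers=[C/D/B; E] holding=A
step 6 (stack(A, B)): towers=[C/D/B/A; E] holding=-
goal check: towers=[C/D/B/A; E] holding=- — reached (length 6, optimal by BFS)

unstack(D, B)
stack(D, C)
pickup(B)
stack(B, D)
unstack(A, E)
stack(A, B)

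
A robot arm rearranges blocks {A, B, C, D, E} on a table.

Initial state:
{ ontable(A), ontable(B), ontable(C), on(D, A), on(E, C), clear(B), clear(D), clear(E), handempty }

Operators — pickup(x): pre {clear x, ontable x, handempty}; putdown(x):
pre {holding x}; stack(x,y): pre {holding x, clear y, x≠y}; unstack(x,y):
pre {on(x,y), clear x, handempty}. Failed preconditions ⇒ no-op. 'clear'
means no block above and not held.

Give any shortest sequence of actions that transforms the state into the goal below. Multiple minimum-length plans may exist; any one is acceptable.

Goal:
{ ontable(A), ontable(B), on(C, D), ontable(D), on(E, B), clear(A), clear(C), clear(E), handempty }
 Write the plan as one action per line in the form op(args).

step 1 (unstack(D, A)): towers=[A; B; C/E] holding=D
step 2 (putdown(D)): towers=[A; B; C/E; D] holding=-
step 3 (unstack(E, C)): towers=[A; B; C; D] holding=E
step 4 (stack(E, B)): towers=[A; B/E; C; D] holding=-
step 5 (pickup(C)): towers=[A; B/E; D] holding=C
step 6 (stack(C, D)): towers=[A; B/E; D/C] holding=-
goal check: towers=[A; B/E; D/C] holding=- — reached (length 6, optimal by BFS)

unstack(D, A)
putdown(D)
unstack(E, C)
stack(E, B)
pickup(C)
stack(C, D)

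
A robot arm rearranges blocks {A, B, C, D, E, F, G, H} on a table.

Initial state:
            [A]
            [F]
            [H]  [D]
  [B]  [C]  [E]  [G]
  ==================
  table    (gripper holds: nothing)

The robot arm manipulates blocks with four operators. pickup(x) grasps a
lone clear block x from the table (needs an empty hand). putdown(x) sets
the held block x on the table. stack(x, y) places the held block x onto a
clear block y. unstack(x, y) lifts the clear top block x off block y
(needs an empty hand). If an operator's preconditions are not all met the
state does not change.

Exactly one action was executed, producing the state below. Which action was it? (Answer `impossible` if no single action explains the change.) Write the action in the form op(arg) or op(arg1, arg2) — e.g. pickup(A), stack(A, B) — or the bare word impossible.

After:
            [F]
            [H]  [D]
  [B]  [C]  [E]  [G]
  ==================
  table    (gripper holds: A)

unstack(A, F)

target: towers=[B; C; E/H/F; G/D] holding=A
     unstack(A, F) → towers=[B; C; E/H/F; G/D] holding=A  ← match
         pickup(B) → towers=[C; E/H/F/A; G/D] holding=B
     unstack(D, G) → towers=[B; C; E/H/F/A; G] holding=D
         pickup(C) → towers=[B; E/H/F/A; G/D] holding=C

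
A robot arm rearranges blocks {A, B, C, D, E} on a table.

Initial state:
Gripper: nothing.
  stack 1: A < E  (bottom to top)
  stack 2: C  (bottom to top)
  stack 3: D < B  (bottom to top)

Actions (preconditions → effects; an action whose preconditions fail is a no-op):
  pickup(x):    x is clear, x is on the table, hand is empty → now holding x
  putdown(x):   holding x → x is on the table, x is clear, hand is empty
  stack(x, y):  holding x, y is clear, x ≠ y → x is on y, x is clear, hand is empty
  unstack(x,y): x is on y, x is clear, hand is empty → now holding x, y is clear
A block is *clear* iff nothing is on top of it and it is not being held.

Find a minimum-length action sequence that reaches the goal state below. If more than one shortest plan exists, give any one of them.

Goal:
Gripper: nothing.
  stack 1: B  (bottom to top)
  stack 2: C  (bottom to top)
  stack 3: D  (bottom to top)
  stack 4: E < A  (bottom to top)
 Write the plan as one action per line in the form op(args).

unstack(B, D)
putdown(B)
unstack(E, A)
putdown(E)
pickup(A)
stack(A, E)

step 1 (unstack(B, D)): towers=[A/E; C; D] holding=B
step 2 (putdown(B)): towers=[A/E; B; C; D] holding=-
step 3 (unstack(E, A)): towers=[A; B; C; D] holding=E
step 4 (putdown(E)): towers=[A; B; C; D; E] holding=-
step 5 (pickup(A)): towers=[B; C; D; E] holding=A
step 6 (stack(A, E)): towers=[B; C; D; E/A] holding=-
goal check: towers=[B; C; D; E/A] holding=- — reached (length 6, optimal by BFS)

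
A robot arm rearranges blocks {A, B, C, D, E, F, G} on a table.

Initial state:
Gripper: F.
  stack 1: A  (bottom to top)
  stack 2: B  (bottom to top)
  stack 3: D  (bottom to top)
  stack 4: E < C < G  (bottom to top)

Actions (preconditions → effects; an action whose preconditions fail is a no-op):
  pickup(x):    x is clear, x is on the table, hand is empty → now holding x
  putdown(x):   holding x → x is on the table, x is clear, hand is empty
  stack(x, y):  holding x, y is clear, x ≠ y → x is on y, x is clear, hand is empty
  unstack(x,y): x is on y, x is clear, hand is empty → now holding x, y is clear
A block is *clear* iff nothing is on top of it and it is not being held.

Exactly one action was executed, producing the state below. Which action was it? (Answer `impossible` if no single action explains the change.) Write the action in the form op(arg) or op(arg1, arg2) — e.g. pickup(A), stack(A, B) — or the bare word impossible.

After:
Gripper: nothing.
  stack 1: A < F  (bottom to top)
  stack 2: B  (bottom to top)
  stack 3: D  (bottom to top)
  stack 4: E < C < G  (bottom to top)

target: towers=[A/F; B; D; E/C/G] holding=-
        putdown(F) → towers=[A; B; D; E/C/G; F] holding=-
       stack(F, B) → towers=[A; B/F; D; E/C/G] holding=-
       stack(F, G) → towers=[A; B; D; E/C/G/F] holding=-
       stack(F, D) → towers=[A; B; D/F; E/C/G] holding=-
       stack(F, A) → towers=[A/F; B; D; E/C/G] holding=-  ← match

stack(F, A)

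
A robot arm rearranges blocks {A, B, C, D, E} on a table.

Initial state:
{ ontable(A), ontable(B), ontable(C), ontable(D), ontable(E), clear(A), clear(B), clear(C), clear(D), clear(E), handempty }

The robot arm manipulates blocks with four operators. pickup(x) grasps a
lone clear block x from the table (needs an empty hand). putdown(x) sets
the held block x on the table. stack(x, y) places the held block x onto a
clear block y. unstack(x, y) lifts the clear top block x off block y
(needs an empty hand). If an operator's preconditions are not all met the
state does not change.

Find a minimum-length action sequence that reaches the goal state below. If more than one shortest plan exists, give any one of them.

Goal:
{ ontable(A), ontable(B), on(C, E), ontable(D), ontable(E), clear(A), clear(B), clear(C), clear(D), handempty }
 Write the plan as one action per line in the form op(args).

pickup(C)
stack(C, E)

step 1 (pickup(C)): towers=[A; B; D; E] holding=C
step 2 (stack(C, E)): towers=[A; B; D; E/C] holding=-
goal check: towers=[A; B; D; E/C] holding=- — reached (length 2, optimal by BFS)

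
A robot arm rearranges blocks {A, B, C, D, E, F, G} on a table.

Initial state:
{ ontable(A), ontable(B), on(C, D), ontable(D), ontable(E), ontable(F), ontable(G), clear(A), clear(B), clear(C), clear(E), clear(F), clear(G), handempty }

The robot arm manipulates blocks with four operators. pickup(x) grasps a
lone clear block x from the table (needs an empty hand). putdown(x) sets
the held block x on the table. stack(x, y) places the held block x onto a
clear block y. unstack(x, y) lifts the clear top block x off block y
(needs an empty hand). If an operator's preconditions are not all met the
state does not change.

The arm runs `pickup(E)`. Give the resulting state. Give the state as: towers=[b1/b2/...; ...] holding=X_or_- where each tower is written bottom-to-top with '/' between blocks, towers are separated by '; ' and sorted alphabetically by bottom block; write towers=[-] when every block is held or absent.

towers=[A; B; D/C; F; G] holding=E

before: towers=[A; B; D/C; E; F; G] holding=-
pre[pickup(E)]: clear(E) ✓, ontable(E) ✓, handempty ✓
all met → apply pickup(E)
after:  towers=[A; B; D/C; F; G] holding=E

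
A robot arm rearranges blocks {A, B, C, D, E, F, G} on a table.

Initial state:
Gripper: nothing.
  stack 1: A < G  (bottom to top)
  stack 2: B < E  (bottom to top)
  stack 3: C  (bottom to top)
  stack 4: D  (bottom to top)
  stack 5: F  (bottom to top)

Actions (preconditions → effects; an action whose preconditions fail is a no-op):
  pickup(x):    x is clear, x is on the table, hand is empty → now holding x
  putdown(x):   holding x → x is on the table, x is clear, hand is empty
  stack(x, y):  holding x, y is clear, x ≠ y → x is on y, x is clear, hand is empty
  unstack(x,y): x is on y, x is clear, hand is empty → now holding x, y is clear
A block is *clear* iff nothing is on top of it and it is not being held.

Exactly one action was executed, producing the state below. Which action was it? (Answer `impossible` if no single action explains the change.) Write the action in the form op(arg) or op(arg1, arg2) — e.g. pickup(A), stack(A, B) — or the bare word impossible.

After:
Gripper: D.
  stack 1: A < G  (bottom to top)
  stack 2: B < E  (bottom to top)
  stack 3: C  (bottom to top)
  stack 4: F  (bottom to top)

pickup(D)

target: towers=[A/G; B/E; C; F] holding=D
         pickup(F) → towers=[A/G; B/E; C; D] holding=F
     unstack(G, A) → towers=[A; B/E; C; D; F] holding=G
         pickup(D) → towers=[A/G; B/E; C; F] holding=D  ← match
     unstack(E, B) → towers=[A/G; B; C; D; F] holding=E
         pickup(C) → towers=[A/G; B/E; D; F] holding=C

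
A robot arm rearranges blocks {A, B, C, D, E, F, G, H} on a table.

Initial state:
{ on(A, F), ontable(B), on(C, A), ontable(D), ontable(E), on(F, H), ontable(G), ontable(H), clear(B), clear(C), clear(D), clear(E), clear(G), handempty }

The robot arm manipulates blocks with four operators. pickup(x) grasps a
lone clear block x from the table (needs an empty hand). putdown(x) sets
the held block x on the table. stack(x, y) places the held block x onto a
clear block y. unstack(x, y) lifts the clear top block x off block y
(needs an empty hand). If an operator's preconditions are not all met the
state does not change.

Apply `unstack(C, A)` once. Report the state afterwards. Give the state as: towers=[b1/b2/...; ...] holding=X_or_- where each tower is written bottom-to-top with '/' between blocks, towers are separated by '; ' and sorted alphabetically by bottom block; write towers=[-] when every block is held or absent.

before: towers=[B; D; E; G; H/F/A/C] holding=-
pre[unstack(C, A)]: on(C,A) ok, clear(C) ok, handempty ok
all met → apply unstack(C, A)
after:  towers=[B; D; E; G; H/F/A] holding=C

towers=[B; D; E; G; H/F/A] holding=C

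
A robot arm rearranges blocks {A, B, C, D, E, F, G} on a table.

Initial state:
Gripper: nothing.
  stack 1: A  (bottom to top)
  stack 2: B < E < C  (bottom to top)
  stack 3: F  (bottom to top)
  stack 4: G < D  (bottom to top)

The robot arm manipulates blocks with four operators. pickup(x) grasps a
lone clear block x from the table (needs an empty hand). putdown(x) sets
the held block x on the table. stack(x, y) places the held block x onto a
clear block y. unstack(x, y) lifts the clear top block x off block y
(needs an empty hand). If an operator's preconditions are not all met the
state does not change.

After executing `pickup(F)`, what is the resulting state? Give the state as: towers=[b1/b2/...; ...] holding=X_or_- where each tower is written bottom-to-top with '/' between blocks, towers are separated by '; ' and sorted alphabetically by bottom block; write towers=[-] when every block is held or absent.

towers=[A; B/E/C; G/D] holding=F

before: towers=[A; B/E/C; F; G/D] holding=-
pre[pickup(F)]: clear(F) yes, ontable(F) yes, handempty yes
all met → apply pickup(F)
after:  towers=[A; B/E/C; G/D] holding=F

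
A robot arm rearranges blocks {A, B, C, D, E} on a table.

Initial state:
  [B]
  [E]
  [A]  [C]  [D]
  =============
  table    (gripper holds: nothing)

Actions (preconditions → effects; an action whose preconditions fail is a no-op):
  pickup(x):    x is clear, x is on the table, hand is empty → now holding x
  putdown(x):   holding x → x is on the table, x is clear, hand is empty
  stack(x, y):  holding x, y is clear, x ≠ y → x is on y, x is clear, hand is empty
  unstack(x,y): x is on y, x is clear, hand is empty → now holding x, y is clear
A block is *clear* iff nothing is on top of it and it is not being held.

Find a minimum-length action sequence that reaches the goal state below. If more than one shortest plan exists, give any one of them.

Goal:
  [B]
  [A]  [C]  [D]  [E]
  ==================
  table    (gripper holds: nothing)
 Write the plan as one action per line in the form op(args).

step 1 (unstack(B, E)): towers=[A/E; C; D] holding=B
step 2 (putdown(B)): towers=[A/E; B; C; D] holding=-
step 3 (unstack(E, A)): towers=[A; B; C; D] holding=E
step 4 (putdown(E)): towers=[A; B; C; D; E] holding=-
step 5 (pickup(B)): towers=[A; C; D; E] holding=B
step 6 (stack(B, A)): towers=[A/B; C; D; E] holding=-
goal check: towers=[A/B; C; D; E] holding=- — reached (length 6, optimal by BFS)

unstack(B, E)
putdown(B)
unstack(E, A)
putdown(E)
pickup(B)
stack(B, A)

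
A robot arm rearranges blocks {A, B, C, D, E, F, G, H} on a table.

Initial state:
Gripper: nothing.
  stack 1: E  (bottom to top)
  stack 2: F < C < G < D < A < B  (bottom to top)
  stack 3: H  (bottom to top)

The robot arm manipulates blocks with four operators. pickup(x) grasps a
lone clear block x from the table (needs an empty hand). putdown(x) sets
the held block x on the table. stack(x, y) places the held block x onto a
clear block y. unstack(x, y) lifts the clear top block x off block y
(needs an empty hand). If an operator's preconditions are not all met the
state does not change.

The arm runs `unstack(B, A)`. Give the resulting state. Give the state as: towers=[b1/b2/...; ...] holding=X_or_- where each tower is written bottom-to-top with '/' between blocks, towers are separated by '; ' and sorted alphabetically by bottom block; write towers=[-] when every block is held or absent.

before: towers=[E; F/C/G/D/A/B; H] holding=-
pre[unstack(B, A)]: on(B,A) ok, clear(B) ok, handempty ok
all met → apply unstack(B, A)
after:  towers=[E; F/C/G/D/A; H] holding=B

towers=[E; F/C/G/D/A; H] holding=B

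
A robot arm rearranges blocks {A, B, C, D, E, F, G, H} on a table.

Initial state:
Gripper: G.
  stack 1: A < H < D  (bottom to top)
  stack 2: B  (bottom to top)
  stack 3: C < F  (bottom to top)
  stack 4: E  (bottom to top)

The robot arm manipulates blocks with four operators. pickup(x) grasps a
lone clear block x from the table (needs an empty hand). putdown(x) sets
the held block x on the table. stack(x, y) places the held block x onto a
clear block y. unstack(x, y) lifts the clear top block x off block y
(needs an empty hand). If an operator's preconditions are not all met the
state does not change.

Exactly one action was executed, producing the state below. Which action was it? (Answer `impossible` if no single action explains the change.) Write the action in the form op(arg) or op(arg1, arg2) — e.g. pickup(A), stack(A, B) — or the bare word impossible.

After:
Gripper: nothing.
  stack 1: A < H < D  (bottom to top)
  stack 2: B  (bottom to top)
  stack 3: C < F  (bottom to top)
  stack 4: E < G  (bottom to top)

target: towers=[A/H/D; B; C/F; E/G] holding=-
        putdown(G) → towers=[A/H/D; B; C/F; E; G] holding=-
       stack(G, E) → towers=[A/H/D; B; C/F; E/G] holding=-  ← match
       stack(G, B) → towers=[A/H/D; B/G; C/F; E] holding=-
       stack(G, F) → towers=[A/H/D; B; C/F/G; E] holding=-
       stack(G, D) → towers=[A/H/D/G; B; C/F; E] holding=-

stack(G, E)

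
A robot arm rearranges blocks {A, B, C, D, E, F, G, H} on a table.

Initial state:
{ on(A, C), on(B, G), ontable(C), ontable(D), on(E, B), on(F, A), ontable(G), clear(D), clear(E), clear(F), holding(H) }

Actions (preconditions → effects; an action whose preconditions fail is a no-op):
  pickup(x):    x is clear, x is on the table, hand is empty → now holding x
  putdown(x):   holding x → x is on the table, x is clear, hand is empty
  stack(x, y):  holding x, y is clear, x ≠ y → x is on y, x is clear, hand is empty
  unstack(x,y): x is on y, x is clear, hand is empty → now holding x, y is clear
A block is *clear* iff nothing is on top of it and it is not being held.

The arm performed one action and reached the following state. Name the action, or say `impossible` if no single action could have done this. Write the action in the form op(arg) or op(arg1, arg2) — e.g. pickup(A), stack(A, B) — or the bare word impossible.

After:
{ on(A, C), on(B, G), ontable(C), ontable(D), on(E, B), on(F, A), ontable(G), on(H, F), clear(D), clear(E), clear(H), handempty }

stack(H, F)

target: towers=[C/A/F/H; D; G/B/E] holding=-
        putdown(H) → towers=[C/A/F; D; G/B/E; H] holding=-
       stack(H, E) → towers=[C/A/F; D; G/B/E/H] holding=-
       stack(H, F) → towers=[C/A/F/H; D; G/B/E] holding=-  ← match
       stack(H, D) → towers=[C/A/F; D/H; G/B/E] holding=-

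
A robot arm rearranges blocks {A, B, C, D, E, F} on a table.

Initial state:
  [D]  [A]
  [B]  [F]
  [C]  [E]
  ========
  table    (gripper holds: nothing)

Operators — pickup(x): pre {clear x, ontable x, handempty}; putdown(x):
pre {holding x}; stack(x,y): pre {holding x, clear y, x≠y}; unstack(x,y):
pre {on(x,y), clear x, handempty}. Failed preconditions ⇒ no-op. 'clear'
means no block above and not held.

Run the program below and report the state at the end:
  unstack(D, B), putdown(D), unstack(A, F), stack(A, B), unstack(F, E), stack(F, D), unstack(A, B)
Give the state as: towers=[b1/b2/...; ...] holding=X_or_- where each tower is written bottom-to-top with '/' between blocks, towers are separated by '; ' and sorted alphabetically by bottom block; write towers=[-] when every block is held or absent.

step 1 (unstack(D, B)): towers=[C/B; E/F/A] holding=D
step 2 (putdown(D)): towers=[C/B; D; E/F/A] holding=-
step 3 (unstack(A, F)): towers=[C/B; D; E/F] holding=A
step 4 (stack(A, B)): towers=[C/B/A; D; E/F] holding=-
step 5 (unstack(F, E)): towers=[C/B/A; D; E] holding=F
step 6 (stack(F, D)): towers=[C/B/A; D/F; E] holding=-
step 7 (unstack(A, B)): towers=[C/B; D/F; E] holding=A

towers=[C/B; D/F; E] holding=A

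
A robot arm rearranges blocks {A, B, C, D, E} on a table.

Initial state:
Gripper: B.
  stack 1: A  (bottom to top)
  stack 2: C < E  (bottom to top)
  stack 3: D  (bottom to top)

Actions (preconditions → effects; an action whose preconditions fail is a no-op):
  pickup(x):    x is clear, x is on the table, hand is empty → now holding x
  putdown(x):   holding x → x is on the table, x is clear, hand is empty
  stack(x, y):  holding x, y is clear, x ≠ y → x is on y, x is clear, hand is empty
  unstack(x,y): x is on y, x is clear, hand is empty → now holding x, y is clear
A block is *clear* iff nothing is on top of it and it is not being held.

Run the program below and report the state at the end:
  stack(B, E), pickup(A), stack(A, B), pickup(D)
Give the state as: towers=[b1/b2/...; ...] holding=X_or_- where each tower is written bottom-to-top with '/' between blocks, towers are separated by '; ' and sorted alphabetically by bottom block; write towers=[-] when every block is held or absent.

towers=[C/E/B/A] holding=D

step 1 (stack(B, E)): towers=[A; C/E/B; D] holding=-
step 2 (pickup(A)): towers=[C/E/B; D] holding=A
step 3 (stack(A, B)): towers=[C/E/B/A; D] holding=-
step 4 (pickup(D)): towers=[C/E/B/A] holding=D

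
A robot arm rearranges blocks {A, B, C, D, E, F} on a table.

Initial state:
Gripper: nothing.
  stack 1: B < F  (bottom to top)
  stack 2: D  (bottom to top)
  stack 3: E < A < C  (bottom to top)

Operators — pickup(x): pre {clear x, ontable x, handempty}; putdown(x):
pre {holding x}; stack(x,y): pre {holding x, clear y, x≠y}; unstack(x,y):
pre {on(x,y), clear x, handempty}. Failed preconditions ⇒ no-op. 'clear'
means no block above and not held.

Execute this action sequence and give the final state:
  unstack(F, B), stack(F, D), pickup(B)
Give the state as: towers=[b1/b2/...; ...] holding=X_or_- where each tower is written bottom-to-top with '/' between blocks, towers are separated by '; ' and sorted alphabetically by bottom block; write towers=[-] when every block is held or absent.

towers=[D/F; E/A/C] holding=B

step 1 (unstack(F, B)): towers=[B; D; E/A/C] holding=F
step 2 (stack(F, D)): towers=[B; D/F; E/A/C] holding=-
step 3 (pickup(B)): towers=[D/F; E/A/C] holding=B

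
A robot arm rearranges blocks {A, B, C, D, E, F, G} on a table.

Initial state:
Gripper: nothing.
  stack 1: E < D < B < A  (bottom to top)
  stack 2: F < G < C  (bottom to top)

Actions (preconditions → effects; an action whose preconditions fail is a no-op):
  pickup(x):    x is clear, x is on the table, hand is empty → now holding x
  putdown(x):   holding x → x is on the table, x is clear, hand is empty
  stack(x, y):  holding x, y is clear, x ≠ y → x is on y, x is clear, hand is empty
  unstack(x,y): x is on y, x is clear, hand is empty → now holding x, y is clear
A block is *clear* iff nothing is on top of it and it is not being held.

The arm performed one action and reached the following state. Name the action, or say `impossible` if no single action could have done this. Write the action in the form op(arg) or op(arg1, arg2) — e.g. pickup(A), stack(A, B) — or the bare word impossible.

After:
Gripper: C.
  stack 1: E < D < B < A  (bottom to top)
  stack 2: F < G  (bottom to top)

unstack(C, G)

target: towers=[E/D/B/A; F/G] holding=C
     unstack(A, B) → towers=[E/D/B; F/G/C] holding=A
     unstack(C, G) → towers=[E/D/B/A; F/G] holding=C  ← match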